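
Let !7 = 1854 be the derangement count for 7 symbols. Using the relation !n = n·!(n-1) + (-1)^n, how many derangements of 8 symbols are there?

!8 = 8·1854 + 1 = 14833.

14833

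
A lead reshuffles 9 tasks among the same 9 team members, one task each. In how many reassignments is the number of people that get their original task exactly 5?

1134

Pick the 5 fixed positions: C(9,5) = 126 ways.
The other 4 form a derangement: !4 = 9.
Total: 126 × 9 = 1134.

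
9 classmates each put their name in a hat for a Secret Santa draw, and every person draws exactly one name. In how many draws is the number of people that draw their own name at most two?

333737

Sum C(9,i)·!(9-i) for i = 0..2:
  i=0: C(9,0)·!9 = 1·133496 = 133496
  i=1: C(9,1)·!8 = 9·14833 = 133497
  i=2: C(9,2)·!7 = 36·1854 = 66744
Total = 333737.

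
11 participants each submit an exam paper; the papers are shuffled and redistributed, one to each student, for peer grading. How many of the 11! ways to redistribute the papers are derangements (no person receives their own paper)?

14684570

Use !n = n·!(n-1) + (-1)^n.
!11 = 11·1334961 - 1 = 14684570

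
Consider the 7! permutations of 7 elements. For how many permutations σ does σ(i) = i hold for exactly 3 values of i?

Choose which 3 of the 7 are fixed: C(7,3) = 35.
The remaining 4 must be deranged: !4 = 9.
Total: 35 × 9 = 315.

315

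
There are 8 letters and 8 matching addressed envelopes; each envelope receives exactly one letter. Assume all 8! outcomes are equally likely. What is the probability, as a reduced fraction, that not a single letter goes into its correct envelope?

2119/5760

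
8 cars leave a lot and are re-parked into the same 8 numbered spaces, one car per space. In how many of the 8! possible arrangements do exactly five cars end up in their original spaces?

112

Choose which 5 of the 8 are fixed: C(8,5) = 56.
The other 3 form a derangement: !3 = 2.
Total: 56 × 2 = 112.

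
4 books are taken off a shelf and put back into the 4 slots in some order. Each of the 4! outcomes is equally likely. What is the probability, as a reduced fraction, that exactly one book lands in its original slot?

1/3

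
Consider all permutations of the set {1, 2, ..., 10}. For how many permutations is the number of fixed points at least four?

68914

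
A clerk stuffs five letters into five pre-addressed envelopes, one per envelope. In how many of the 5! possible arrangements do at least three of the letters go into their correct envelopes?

Sum C(5,i)·!(5-i) for i = 3..5:
  i=3: C(5,3)·!2 = 10·1 = 10
  i=4: C(5,4)·!1 = 5·0 = 0
  i=5: C(5,5)·!0 = 1·1 = 1
Total = 11.

11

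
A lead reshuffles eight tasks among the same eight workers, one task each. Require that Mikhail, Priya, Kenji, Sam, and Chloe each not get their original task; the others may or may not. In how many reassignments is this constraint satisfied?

21234

Inclusion-exclusion on the 5 forbidden self-matches:
Σ_{j=0}^{5} (-1)^j C(5,j)(8-j)!
= C(5,0)·8! - C(5,1)·7! + C(5,2)·6! - C(5,3)·5! + C(5,4)·4! - C(5,5)·3!
= 40320 - 25200 + 7200 - 1200 + 120 - 6
= 21234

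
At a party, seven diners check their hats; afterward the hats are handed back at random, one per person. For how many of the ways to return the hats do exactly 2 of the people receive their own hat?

924

Choose which 2 of the 7 are fixed: C(7,2) = 21.
The other 5 form a derangement: !5 = 44.
Total: 21 × 44 = 924.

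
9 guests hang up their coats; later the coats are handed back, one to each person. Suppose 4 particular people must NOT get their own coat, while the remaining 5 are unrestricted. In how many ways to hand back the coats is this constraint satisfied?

229080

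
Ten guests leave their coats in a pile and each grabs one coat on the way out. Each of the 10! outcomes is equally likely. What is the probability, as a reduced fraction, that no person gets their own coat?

Favorable outcomes: !10 = 1334961.
Total outcomes: 10! = 3628800.
Probability = 1334961/3628800 = 16481/44800.

16481/44800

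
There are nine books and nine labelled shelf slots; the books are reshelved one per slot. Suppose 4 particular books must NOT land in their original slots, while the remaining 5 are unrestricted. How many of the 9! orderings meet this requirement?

Inclusion-exclusion on the 4 forbidden self-matches:
Σ_{j=0}^{4} (-1)^j C(4,j)(9-j)!
= C(4,0)·9! - C(4,1)·8! + C(4,2)·7! - C(4,3)·6! + C(4,4)·5!
= 362880 - 161280 + 30240 - 2880 + 120
= 229080

229080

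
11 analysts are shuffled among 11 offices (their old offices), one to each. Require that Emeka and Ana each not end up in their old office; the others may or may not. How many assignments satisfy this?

Inclusion-exclusion on the 2 forbidden self-matches:
Σ_{j=0}^{2} (-1)^j C(2,j)(11-j)!
= C(2,0)·11! - C(2,1)·10! + C(2,2)·9!
= 39916800 - 7257600 + 362880
= 33022080

33022080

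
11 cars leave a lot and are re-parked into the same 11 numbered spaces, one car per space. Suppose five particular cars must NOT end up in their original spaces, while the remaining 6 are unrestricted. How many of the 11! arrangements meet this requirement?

Inclusion-exclusion on the 5 forbidden self-matches:
Σ_{j=0}^{5} (-1)^j C(5,j)(11-j)!
= C(5,0)·11! - C(5,1)·10! + C(5,2)·9! - C(5,3)·8! + C(5,4)·7! - C(5,5)·6!
= 39916800 - 18144000 + 3628800 - 403200 + 25200 - 720
= 25022880

25022880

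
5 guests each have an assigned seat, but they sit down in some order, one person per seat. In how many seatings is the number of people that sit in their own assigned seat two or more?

Sum C(5,i)·!(5-i) for i = 2..5:
  i=2: C(5,2)·!3 = 10·2 = 20
  i=3: C(5,3)·!2 = 10·1 = 10
  i=4: C(5,4)·!1 = 5·0 = 0
  i=5: C(5,5)·!0 = 1·1 = 1
Total = 31.

31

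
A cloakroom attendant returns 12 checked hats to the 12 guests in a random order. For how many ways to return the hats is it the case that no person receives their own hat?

176214841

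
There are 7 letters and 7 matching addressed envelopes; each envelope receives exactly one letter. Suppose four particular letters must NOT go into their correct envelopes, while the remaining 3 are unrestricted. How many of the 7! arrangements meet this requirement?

Let A_j be the event that the j-th constrained one is fixed. By inclusion-exclusion over the 4 events:
Σ_{j=0}^{4} (-1)^j C(4,j)(7-j)!
= C(4,0)·7! - C(4,1)·6! + C(4,2)·5! - C(4,3)·4! + C(4,4)·3!
= 5040 - 2880 + 720 - 96 + 6
= 2790

2790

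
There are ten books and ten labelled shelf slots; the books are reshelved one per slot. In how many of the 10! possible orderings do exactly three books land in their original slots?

Choose which 3 of the 10 are fixed: C(10,3) = 120.
The remaining 7 must be deranged: !7 = 1854.
Total: 120 × 1854 = 222480.

222480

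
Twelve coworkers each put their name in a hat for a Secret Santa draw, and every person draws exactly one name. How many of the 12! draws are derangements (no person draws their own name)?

176214841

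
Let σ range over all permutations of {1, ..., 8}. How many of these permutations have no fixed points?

14833

Recurrence: !8 = 8·!7 + (-1)^8.
!8 = 8·1854 + 1 = 14833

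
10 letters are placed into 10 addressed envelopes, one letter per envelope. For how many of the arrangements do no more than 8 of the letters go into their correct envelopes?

3628799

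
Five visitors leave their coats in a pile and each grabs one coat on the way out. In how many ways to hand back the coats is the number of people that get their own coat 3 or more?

11

# with exactly i fixed is C(5,i)·!(5-i); sum over i=3..5:
  i=3: C(5,3)·!2 = 10·1 = 10
  i=4: C(5,4)·!1 = 5·0 = 0
  i=5: C(5,5)·!0 = 1·1 = 1
Total = 11.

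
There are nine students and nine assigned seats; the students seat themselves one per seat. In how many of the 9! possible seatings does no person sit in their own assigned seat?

133496

Use !n = (n-1)(!(n-1) + !(n-2)).
!9 = 8·(14833 + 1854) = 8·16687 = 133496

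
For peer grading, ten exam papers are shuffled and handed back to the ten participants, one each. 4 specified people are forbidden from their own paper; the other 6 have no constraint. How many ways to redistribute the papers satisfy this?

Inclusion-exclusion on the 4 forbidden self-matches:
Σ_{j=0}^{4} (-1)^j C(4,j)(10-j)!
= C(4,0)·10! - C(4,1)·9! + C(4,2)·8! - C(4,3)·7! + C(4,4)·6!
= 3628800 - 1451520 + 241920 - 20160 + 720
= 2399760

2399760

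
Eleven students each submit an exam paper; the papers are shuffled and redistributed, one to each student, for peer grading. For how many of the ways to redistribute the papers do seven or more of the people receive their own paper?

3356

Sum C(11,i)·!(11-i) for i = 7..11:
  i=7: C(11,7)·!4 = 330·9 = 2970
  i=8: C(11,8)·!3 = 165·2 = 330
  i=9: C(11,9)·!2 = 55·1 = 55
  i=10: C(11,10)·!1 = 11·0 = 0
  i=11: C(11,11)·!0 = 1·1 = 1
Total = 3356.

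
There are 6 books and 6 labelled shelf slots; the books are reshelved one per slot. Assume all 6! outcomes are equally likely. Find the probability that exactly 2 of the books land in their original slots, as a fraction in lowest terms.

Favorable outcomes: C(6,2)·!4 = 15·9 = 135.
Total outcomes: 6! = 720.
Probability = 135/720 = 3/16.

3/16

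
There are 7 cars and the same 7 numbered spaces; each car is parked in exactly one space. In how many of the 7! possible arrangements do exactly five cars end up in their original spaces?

21

Pick the 5 fixed positions: C(7,5) = 21 ways.
The other 2 form a derangement: !2 = 1.
Total: 21 × 1 = 21.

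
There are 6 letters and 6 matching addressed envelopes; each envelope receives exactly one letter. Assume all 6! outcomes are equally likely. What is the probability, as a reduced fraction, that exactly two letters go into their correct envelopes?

3/16

Favorable outcomes: C(6,2)·!4 = 15·9 = 135.
Total outcomes: 6! = 720.
Probability = 135/720 = 3/16.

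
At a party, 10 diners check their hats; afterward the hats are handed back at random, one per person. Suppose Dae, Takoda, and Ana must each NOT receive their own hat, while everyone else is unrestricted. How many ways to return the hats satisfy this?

2656080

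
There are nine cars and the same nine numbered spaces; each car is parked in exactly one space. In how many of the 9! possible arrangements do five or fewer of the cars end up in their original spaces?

362675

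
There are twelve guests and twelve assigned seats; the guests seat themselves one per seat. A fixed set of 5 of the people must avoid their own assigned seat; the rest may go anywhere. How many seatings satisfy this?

Let A_j be the event that the j-th constrained one is fixed. By inclusion-exclusion over the 5 events:
Σ_{j=0}^{5} (-1)^j C(5,j)(12-j)!
= C(5,0)·12! - C(5,1)·11! + C(5,2)·10! - C(5,3)·9! + C(5,4)·8! - C(5,5)·7!
= 479001600 - 199584000 + 36288000 - 3628800 + 201600 - 5040
= 312273360

312273360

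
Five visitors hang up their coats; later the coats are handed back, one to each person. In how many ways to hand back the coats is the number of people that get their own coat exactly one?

45

Choose which one of the 5 is fixed: C(5,1) = 5.
The remaining 4 must be deranged: !4 = 9.
Total: 5 × 9 = 45.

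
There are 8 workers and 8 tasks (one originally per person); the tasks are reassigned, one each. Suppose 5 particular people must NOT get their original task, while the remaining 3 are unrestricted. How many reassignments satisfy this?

Inclusion-exclusion on the 5 forbidden self-matches:
Σ_{j=0}^{5} (-1)^j C(5,j)(8-j)!
= C(5,0)·8! - C(5,1)·7! + C(5,2)·6! - C(5,3)·5! + C(5,4)·4! - C(5,5)·3!
= 40320 - 25200 + 7200 - 1200 + 120 - 6
= 21234

21234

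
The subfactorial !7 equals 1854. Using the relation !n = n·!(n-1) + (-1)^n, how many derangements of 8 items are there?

14833

!8 = 8·1854 + 1 = 14833.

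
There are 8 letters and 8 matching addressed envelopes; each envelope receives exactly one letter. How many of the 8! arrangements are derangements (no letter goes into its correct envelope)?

The subfactorial !8 = [8!/e] (nearest integer).
8! = 40320, and 40320/e ≈ 14832.90, so !8 = 14833.

14833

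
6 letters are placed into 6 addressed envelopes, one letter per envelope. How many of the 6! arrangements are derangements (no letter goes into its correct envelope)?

265

Use !n = (n-1)(!(n-1) + !(n-2)).
!6 = 5·(44 + 9) = 5·53 = 265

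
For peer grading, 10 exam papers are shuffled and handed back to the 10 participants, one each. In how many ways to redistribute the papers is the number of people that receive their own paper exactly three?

Choose which 3 of the 10 are fixed: C(10,3) = 120.
The remaining 7 must be deranged: !7 = 1854.
Total: 120 × 1854 = 222480.

222480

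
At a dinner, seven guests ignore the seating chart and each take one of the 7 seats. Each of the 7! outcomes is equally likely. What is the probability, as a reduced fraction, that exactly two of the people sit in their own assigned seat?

11/60

Favorable outcomes: C(7,2)·!5 = 21·44 = 924.
Total outcomes: 7! = 5040.
Probability = 924/5040 = 11/60.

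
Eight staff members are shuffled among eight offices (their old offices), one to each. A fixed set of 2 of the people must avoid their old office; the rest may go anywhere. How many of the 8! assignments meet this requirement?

Inclusion-exclusion on the 2 forbidden self-matches:
Σ_{j=0}^{2} (-1)^j C(2,j)(8-j)!
= C(2,0)·8! - C(2,1)·7! + C(2,2)·6!
= 40320 - 10080 + 720
= 30960

30960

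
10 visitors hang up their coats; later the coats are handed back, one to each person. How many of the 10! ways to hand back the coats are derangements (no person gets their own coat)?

!10 = 10! · Σ_{k=0}^{10} (-1)^k/k!
= 10! - 10!/1! + 10!/2! - 10!/3! + 10!/4! - 10!/5! + 10!/6! - 10!/7! + 10!/8! - 10!/9! + 10!/10!
= 3628800 - 3628800 + 1814400 - 604800 + 151200 - 30240 + 5040 - 720 + 90 - 10 + 1
= 1334961

1334961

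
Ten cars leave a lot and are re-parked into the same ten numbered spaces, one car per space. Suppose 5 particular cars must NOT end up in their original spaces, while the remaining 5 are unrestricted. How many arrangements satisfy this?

2170680

Inclusion-exclusion on the 5 forbidden self-matches:
Σ_{j=0}^{5} (-1)^j C(5,j)(10-j)!
= C(5,0)·10! - C(5,1)·9! + C(5,2)·8! - C(5,3)·7! + C(5,4)·6! - C(5,5)·5!
= 3628800 - 1814400 + 403200 - 50400 + 3600 - 120
= 2170680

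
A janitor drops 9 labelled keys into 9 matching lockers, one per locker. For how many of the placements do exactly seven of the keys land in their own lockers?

Choose which 7 of the 9 are fixed: C(9,7) = 36.
The other 2 form a derangement: !2 = 1.
Total: 36 × 1 = 36.

36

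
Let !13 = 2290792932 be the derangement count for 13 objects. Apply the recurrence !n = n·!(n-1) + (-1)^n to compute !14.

32071101049

!14 = 14·2290792932 + 1 = 32071101049.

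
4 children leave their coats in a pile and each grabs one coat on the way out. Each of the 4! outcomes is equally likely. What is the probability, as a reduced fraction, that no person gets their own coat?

3/8

Favorable outcomes: !4 = 9.
Total outcomes: 4! = 24.
Probability = 9/24 = 3/8.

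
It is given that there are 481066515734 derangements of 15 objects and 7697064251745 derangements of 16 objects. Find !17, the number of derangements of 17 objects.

130850092279664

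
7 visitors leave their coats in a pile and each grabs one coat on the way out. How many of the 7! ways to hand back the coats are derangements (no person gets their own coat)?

1854

Use !n = n·!(n-1) + (-1)^n.
!7 = 7·265 - 1 = 1854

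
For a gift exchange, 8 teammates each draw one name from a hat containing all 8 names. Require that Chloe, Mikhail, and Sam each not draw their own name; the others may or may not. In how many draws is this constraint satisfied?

Inclusion-exclusion on the 3 forbidden self-matches:
Σ_{j=0}^{3} (-1)^j C(3,j)(8-j)!
= C(3,0)·8! - C(3,1)·7! + C(3,2)·6! - C(3,3)·5!
= 40320 - 15120 + 2160 - 120
= 27240

27240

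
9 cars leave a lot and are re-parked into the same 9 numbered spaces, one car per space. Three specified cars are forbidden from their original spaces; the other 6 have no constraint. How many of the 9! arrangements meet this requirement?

Let A_j be the event that the j-th constrained one is fixed. By inclusion-exclusion over the 3 events:
Σ_{j=0}^{3} (-1)^j C(3,j)(9-j)!
= C(3,0)·9! - C(3,1)·8! + C(3,2)·7! - C(3,3)·6!
= 362880 - 120960 + 15120 - 720
= 256320

256320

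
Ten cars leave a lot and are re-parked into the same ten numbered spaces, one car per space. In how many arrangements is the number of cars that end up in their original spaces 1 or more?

Sum C(10,i)·!(10-i) for i = 1..10:
  i=1: C(10,1)·!9 = 10·133496 = 1334960
  i=2: C(10,2)·!8 = 45·14833 = 667485
  i=3: C(10,3)·!7 = 120·1854 = 222480
  i=4: C(10,4)·!6 = 210·265 = 55650
  i=5: C(10,5)·!5 = 252·44 = 11088
  i=6: C(10,6)·!4 = 210·9 = 1890
  i=7: C(10,7)·!3 = 120·2 = 240
  i=8: C(10,8)·!2 = 45·1 = 45
  i=9: C(10,9)·!1 = 10·0 = 0
  i=10: C(10,10)·!0 = 1·1 = 1
Total = 2293839.

2293839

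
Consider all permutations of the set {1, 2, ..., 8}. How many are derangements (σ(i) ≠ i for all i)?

14833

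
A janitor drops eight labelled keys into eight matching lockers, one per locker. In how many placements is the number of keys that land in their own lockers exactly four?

Choose which 4 of the 8 are fixed: C(8,4) = 70.
The other 4 form a derangement: !4 = 9.
Total: 70 × 9 = 630.

630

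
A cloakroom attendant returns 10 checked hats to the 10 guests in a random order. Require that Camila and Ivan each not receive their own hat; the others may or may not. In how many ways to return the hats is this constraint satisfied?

2943360

Inclusion-exclusion on the 2 forbidden self-matches:
Σ_{j=0}^{2} (-1)^j C(2,j)(10-j)!
= C(2,0)·10! - C(2,1)·9! + C(2,2)·8!
= 3628800 - 725760 + 40320
= 2943360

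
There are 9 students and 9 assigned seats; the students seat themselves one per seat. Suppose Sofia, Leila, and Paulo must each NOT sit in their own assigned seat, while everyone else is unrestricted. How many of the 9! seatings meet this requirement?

Inclusion-exclusion on the 3 forbidden self-matches:
Σ_{j=0}^{3} (-1)^j C(3,j)(9-j)!
= C(3,0)·9! - C(3,1)·8! + C(3,2)·7! - C(3,3)·6!
= 362880 - 120960 + 15120 - 720
= 256320

256320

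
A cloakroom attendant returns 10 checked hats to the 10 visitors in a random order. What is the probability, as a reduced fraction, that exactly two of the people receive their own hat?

Favorable outcomes: C(10,2)·!8 = 45·14833 = 667485.
Total outcomes: 10! = 3628800.
Probability = 667485/3628800 = 2119/11520.

2119/11520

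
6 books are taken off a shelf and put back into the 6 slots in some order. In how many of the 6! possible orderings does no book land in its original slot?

265

By inclusion-exclusion, !6 = Σ (-1)^k · 6!/k! for k=0..6
= 6! - 6!/1! + 6!/2! - 6!/3! + 6!/4! - 6!/5! + 6!/6!
= 720 - 720 + 360 - 120 + 30 - 6 + 1
= 265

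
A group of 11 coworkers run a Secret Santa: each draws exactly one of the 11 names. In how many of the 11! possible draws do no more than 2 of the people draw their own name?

# with exactly i fixed is C(11,i)·!(11-i); sum over i=0..2:
  i=0: C(11,0)·!11 = 1·14684570 = 14684570
  i=1: C(11,1)·!10 = 11·1334961 = 14684571
  i=2: C(11,2)·!9 = 55·133496 = 7342280
Total = 36711421.

36711421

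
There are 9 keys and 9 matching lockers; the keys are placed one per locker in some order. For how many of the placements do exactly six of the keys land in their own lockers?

168

Choose which 6 of the 9 are fixed: C(9,6) = 84.
The remaining 3 must be deranged: !3 = 2.
Total: 84 × 2 = 168.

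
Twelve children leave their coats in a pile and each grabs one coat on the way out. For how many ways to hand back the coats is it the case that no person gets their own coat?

176214841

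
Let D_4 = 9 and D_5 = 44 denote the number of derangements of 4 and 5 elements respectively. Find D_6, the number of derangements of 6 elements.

265

D_6 = (6-1)·(D_5 + D_4) = 5·(44 + 9) = 5·53 = 265.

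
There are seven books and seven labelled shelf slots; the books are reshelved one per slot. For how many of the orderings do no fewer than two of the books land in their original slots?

1331

# with exactly i fixed is C(7,i)·!(7-i); sum over i=2..7:
  i=2: C(7,2)·!5 = 21·44 = 924
  i=3: C(7,3)·!4 = 35·9 = 315
  i=4: C(7,4)·!3 = 35·2 = 70
  i=5: C(7,5)·!2 = 21·1 = 21
  i=6: C(7,6)·!1 = 7·0 = 0
  i=7: C(7,7)·!0 = 1·1 = 1
Total = 1331.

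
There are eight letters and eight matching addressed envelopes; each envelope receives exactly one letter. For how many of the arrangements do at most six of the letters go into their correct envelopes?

# with exactly i fixed is C(8,i)·!(8-i); sum over i=0..6:
  i=0: C(8,0)·!8 = 1·14833 = 14833
  i=1: C(8,1)·!7 = 8·1854 = 14832
  i=2: C(8,2)·!6 = 28·265 = 7420
  i=3: C(8,3)·!5 = 56·44 = 2464
  i=4: C(8,4)·!4 = 70·9 = 630
  i=5: C(8,5)·!3 = 56·2 = 112
  i=6: C(8,6)·!2 = 28·1 = 28
Total = 40319.

40319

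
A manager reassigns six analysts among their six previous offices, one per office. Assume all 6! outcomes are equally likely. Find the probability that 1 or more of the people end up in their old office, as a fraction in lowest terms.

91/144

Favorable outcomes: Σ_{i≥1} C(6,i)·!(6-i) = 6·44 + 15·9 + 20·2 + 15·1 + 6·0 + 1·1 = 455.
Total outcomes: 6! = 720.
Probability = 455/720 = 91/144.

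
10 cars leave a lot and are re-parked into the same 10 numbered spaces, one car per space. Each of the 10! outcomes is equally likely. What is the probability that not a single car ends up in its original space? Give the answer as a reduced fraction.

16481/44800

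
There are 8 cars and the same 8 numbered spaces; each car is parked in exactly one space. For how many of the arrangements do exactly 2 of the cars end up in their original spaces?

7420

Choose which 2 of the 8 are fixed: C(8,2) = 28.
The other 6 form a derangement: !6 = 265.
Total: 28 × 265 = 7420.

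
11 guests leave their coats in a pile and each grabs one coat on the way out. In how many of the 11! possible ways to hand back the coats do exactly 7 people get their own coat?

2970

Pick the 7 fixed positions: C(11,7) = 330 ways.
The other 4 form a derangement: !4 = 9.
Total: 330 × 9 = 2970.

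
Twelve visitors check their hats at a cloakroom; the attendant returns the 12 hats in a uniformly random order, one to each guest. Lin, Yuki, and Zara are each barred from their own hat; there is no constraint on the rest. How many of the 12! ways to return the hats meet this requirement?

Inclusion-exclusion on the 3 forbidden self-matches:
Σ_{j=0}^{3} (-1)^j C(3,j)(12-j)!
= C(3,0)·12! - C(3,1)·11! + C(3,2)·10! - C(3,3)·9!
= 479001600 - 119750400 + 10886400 - 362880
= 369774720

369774720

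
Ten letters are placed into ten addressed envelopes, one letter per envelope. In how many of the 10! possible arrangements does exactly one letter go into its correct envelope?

1334960

Choose which one of the 10 is fixed: C(10,1) = 10.
The remaining 9 must be deranged: !9 = 133496.
Total: 10 × 133496 = 1334960.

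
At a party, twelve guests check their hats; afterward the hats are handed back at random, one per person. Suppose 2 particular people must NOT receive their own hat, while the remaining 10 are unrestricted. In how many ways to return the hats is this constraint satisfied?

Let A_j be the event that the j-th constrained one is fixed. By inclusion-exclusion over the 2 events:
Σ_{j=0}^{2} (-1)^j C(2,j)(12-j)!
= C(2,0)·12! - C(2,1)·11! + C(2,2)·10!
= 479001600 - 79833600 + 3628800
= 402796800

402796800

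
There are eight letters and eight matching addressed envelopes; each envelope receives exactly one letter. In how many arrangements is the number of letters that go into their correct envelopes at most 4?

40179

# with exactly i fixed is C(8,i)·!(8-i); sum over i=0..4:
  i=0: C(8,0)·!8 = 1·14833 = 14833
  i=1: C(8,1)·!7 = 8·1854 = 14832
  i=2: C(8,2)·!6 = 28·265 = 7420
  i=3: C(8,3)·!5 = 56·44 = 2464
  i=4: C(8,4)·!4 = 70·9 = 630
Total = 40179.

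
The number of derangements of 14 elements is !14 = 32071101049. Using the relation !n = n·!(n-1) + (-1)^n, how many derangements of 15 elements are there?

!15 = 15·32071101049 - 1 = 481066515734.

481066515734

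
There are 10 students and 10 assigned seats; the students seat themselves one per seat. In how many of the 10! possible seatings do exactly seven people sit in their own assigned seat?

240

Choose which 7 of the 10 are fixed: C(10,7) = 120.
The remaining 3 must be deranged: !3 = 2.
Total: 120 × 2 = 240.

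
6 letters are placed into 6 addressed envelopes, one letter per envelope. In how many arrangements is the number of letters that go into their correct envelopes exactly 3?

40

Choose which 3 of the 6 are fixed: C(6,3) = 20.
The other 3 form a derangement: !3 = 2.
Total: 20 × 2 = 40.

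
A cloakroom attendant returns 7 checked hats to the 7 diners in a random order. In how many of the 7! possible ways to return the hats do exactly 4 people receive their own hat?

70

Choose which 4 of the 7 are fixed: C(7,4) = 35.
The remaining 3 must be deranged: !3 = 2.
Total: 35 × 2 = 70.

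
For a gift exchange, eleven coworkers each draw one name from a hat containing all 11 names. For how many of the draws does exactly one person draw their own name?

14684571

Pick the single fixed position: C(11,1) = 11 ways.
The other 10 form a derangement: !10 = 1334961.
Total: 11 × 1334961 = 14684571.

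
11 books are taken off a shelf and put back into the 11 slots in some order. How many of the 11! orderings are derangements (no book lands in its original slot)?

14684570

Use !n = (n-1)(!(n-1) + !(n-2)).
!11 = 10·(1334961 + 133496) = 10·1468457 = 14684570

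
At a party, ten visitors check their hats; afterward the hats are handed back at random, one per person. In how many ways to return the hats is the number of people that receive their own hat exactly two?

667485

Choose which 2 of the 10 are fixed: C(10,2) = 45.
The remaining 8 must be deranged: !8 = 14833.
Total: 45 × 14833 = 667485.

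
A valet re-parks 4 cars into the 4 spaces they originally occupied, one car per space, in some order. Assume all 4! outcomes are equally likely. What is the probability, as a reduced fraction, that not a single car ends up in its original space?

Favorable outcomes: !4 = 9.
Total outcomes: 4! = 24.
Probability = 9/24 = 3/8.

3/8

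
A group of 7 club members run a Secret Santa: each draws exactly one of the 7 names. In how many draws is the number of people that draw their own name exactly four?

70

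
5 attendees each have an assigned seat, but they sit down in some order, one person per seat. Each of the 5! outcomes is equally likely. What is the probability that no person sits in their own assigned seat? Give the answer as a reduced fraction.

Favorable outcomes: !5 = 44.
Total outcomes: 5! = 120.
Probability = 44/120 = 11/30.

11/30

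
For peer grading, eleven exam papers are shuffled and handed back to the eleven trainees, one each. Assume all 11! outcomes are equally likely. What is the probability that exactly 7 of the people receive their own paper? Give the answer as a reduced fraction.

Favorable outcomes: C(11,7)·!4 = 330·9 = 2970.
Total outcomes: 11! = 39916800.
Probability = 2970/39916800 = 1/13440.

1/13440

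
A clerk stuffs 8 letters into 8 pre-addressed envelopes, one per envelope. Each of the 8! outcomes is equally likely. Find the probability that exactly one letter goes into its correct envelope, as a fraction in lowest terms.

Favorable outcomes: C(8,1)·!7 = 8·1854 = 14832.
Total outcomes: 8! = 40320.
Probability = 14832/40320 = 103/280.

103/280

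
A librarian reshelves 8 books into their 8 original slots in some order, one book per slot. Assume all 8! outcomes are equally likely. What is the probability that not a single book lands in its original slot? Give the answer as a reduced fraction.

Favorable outcomes: !8 = 14833.
Total outcomes: 8! = 40320.
Probability = 14833/40320 = 2119/5760.

2119/5760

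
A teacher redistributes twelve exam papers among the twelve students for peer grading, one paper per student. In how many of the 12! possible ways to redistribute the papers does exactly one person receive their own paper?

Pick the single fixed position: C(12,1) = 12 ways.
The remaining 11 must be deranged: !11 = 14684570.
Total: 12 × 14684570 = 176214840.

176214840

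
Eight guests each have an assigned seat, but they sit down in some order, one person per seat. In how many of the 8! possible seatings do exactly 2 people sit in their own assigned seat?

7420

Pick the 2 fixed positions: C(8,2) = 28 ways.
The remaining 6 must be deranged: !6 = 265.
Total: 28 × 265 = 7420.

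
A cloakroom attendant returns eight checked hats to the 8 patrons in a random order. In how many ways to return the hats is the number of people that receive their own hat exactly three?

Pick the 3 fixed positions: C(8,3) = 56 ways.
The remaining 5 must be deranged: !5 = 44.
Total: 56 × 44 = 2464.

2464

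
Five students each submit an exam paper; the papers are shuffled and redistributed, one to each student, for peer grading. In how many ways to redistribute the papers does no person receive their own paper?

Recurrence: !5 = 5·!4 + (-1)^5.
!5 = 5·9 - 1 = 44

44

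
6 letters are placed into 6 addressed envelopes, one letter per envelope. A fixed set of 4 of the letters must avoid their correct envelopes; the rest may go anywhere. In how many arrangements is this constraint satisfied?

Let A_j be the event that the j-th constrained one is fixed. By inclusion-exclusion over the 4 events:
Σ_{j=0}^{4} (-1)^j C(4,j)(6-j)!
= C(4,0)·6! - C(4,1)·5! + C(4,2)·4! - C(4,3)·3! + C(4,4)·2!
= 720 - 480 + 144 - 24 + 2
= 362

362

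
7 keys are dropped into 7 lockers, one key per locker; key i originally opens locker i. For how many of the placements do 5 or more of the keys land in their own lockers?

22

Sum C(7,i)·!(7-i) for i = 5..7:
  i=5: C(7,5)·!2 = 21·1 = 21
  i=6: C(7,6)·!1 = 7·0 = 0
  i=7: C(7,7)·!0 = 1·1 = 1
Total = 22.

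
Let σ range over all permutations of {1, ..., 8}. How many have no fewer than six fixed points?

29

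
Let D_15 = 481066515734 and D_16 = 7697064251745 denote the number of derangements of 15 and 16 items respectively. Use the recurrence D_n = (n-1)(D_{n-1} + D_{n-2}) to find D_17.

130850092279664

D_17 = (17-1)·(D_16 + D_15) = 16·(7697064251745 + 481066515734) = 16·8178130767479 = 130850092279664.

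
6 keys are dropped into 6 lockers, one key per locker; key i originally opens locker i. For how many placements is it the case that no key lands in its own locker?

!6 is the nearest integer to 6!/e.
6! = 720, and 720/e ≈ 264.87, so !6 = 265.

265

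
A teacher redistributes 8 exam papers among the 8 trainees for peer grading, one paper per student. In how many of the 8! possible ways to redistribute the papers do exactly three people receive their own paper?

2464

Choose which 3 of the 8 are fixed: C(8,3) = 56.
The other 5 form a derangement: !5 = 44.
Total: 56 × 44 = 2464.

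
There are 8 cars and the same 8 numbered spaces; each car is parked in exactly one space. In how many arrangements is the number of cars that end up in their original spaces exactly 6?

Choose which 6 of the 8 are fixed: C(8,6) = 28.
The remaining 2 must be deranged: !2 = 1.
Total: 28 × 1 = 28.

28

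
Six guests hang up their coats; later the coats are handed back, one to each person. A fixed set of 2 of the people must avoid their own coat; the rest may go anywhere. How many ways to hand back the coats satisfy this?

504

Let A_j be the event that the j-th constrained one is fixed. By inclusion-exclusion over the 2 events:
Σ_{j=0}^{2} (-1)^j C(2,j)(6-j)!
= C(2,0)·6! - C(2,1)·5! + C(2,2)·4!
= 720 - 240 + 24
= 504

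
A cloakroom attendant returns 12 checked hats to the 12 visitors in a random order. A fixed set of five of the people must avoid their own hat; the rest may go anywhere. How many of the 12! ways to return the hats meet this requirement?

312273360

Let A_j be the event that the j-th constrained one is fixed. By inclusion-exclusion over the 5 events:
Σ_{j=0}^{5} (-1)^j C(5,j)(12-j)!
= C(5,0)·12! - C(5,1)·11! + C(5,2)·10! - C(5,3)·9! + C(5,4)·8! - C(5,5)·7!
= 479001600 - 199584000 + 36288000 - 3628800 + 201600 - 5040
= 312273360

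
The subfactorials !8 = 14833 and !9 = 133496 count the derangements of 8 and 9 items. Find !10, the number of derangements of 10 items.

1334961

!10 = (10-1)·(!9 + !8) = 9·(133496 + 14833) = 9·148329 = 1334961.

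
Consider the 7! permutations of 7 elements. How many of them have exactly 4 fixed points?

Choose which 4 of the 7 are fixed: C(7,4) = 35.
The remaining 3 must be deranged: !3 = 2.
Total: 35 × 2 = 70.

70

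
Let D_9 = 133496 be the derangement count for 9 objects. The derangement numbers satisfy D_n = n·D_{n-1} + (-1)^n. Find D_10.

1334961

D_10 = 10·133496 + 1 = 1334961.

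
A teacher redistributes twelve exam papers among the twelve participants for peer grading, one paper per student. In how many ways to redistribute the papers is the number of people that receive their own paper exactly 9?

440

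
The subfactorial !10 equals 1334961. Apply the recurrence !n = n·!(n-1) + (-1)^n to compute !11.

14684570

!11 = 11·1334961 - 1 = 14684570.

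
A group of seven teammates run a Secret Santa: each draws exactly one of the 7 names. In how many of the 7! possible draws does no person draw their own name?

!7 = 7! · Σ_{k=0}^{7} (-1)^k/k!
= 7! - 7!/1! + 7!/2! - 7!/3! + 7!/4! - 7!/5! + 7!/6! - 7!/7!
= 5040 - 5040 + 2520 - 840 + 210 - 42 + 7 - 1
= 1854

1854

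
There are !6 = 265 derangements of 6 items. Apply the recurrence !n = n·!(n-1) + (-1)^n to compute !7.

!7 = 7·265 - 1 = 1854.

1854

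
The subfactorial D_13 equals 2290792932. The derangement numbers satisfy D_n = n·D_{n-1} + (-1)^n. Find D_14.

D_14 = 14·2290792932 + 1 = 32071101049.

32071101049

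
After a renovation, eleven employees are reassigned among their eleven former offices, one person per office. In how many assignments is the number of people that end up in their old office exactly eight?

330

Choose which 8 of the 11 are fixed: C(11,8) = 165.
The other 3 form a derangement: !3 = 2.
Total: 165 × 2 = 330.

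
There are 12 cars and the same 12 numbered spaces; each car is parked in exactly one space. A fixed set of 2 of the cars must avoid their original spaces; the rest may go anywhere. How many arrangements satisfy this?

Inclusion-exclusion on the 2 forbidden self-matches:
Σ_{j=0}^{2} (-1)^j C(2,j)(12-j)!
= C(2,0)·12! - C(2,1)·11! + C(2,2)·10!
= 479001600 - 79833600 + 3628800
= 402796800

402796800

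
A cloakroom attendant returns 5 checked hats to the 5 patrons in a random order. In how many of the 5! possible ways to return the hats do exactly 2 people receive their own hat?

20

Pick the 2 fixed positions: C(5,2) = 10 ways.
The remaining 3 must be deranged: !3 = 2.
Total: 10 × 2 = 20.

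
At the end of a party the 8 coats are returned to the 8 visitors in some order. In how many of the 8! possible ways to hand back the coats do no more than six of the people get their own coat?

Sum C(8,i)·!(8-i) for i = 0..6:
  i=0: C(8,0)·!8 = 1·14833 = 14833
  i=1: C(8,1)·!7 = 8·1854 = 14832
  i=2: C(8,2)·!6 = 28·265 = 7420
  i=3: C(8,3)·!5 = 56·44 = 2464
  i=4: C(8,4)·!4 = 70·9 = 630
  i=5: C(8,5)·!3 = 56·2 = 112
  i=6: C(8,6)·!2 = 28·1 = 28
Total = 40319.

40319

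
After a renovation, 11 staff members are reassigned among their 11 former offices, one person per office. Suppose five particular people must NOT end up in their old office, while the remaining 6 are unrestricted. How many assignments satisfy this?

Let A_j be the event that the j-th constrained one is fixed. By inclusion-exclusion over the 5 events:
Σ_{j=0}^{5} (-1)^j C(5,j)(11-j)!
= C(5,0)·11! - C(5,1)·10! + C(5,2)·9! - C(5,3)·8! + C(5,4)·7! - C(5,5)·6!
= 39916800 - 18144000 + 3628800 - 403200 + 25200 - 720
= 25022880

25022880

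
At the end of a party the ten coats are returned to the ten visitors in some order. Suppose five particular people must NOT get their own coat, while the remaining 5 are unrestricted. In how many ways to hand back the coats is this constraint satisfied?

2170680

Inclusion-exclusion on the 5 forbidden self-matches:
Σ_{j=0}^{5} (-1)^j C(5,j)(10-j)!
= C(5,0)·10! - C(5,1)·9! + C(5,2)·8! - C(5,3)·7! + C(5,4)·6! - C(5,5)·5!
= 3628800 - 1814400 + 403200 - 50400 + 3600 - 120
= 2170680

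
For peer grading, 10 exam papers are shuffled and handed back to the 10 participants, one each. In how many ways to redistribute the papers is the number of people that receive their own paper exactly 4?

Pick the 4 fixed positions: C(10,4) = 210 ways.
The remaining 6 must be deranged: !6 = 265.
Total: 210 × 265 = 55650.

55650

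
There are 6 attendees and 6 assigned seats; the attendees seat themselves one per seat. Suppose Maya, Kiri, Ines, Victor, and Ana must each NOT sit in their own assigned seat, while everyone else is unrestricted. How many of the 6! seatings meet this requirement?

Inclusion-exclusion on the 5 forbidden self-matches:
Σ_{j=0}^{5} (-1)^j C(5,j)(6-j)!
= C(5,0)·6! - C(5,1)·5! + C(5,2)·4! - C(5,3)·3! + C(5,4)·2! - C(5,5)·1!
= 720 - 600 + 240 - 60 + 10 - 1
= 309

309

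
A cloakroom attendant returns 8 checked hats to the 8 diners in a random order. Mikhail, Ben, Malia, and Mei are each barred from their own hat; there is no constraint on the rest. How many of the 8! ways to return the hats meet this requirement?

Inclusion-exclusion on the 4 forbidden self-matches:
Σ_{j=0}^{4} (-1)^j C(4,j)(8-j)!
= C(4,0)·8! - C(4,1)·7! + C(4,2)·6! - C(4,3)·5! + C(4,4)·4!
= 40320 - 20160 + 4320 - 480 + 24
= 24024

24024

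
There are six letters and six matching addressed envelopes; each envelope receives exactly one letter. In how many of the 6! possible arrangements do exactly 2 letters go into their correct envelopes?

135

Pick the 2 fixed positions: C(6,2) = 15 ways.
The remaining 4 must be deranged: !4 = 9.
Total: 15 × 9 = 135.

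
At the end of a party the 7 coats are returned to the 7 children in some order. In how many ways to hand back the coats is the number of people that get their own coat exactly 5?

Pick the 5 fixed positions: C(7,5) = 21 ways.
The remaining 2 must be deranged: !2 = 1.
Total: 21 × 1 = 21.

21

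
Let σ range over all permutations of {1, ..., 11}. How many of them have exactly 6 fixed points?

Choose which 6 of the 11 are fixed: C(11,6) = 462.
The remaining 5 must be deranged: !5 = 44.
Total: 462 × 44 = 20328.

20328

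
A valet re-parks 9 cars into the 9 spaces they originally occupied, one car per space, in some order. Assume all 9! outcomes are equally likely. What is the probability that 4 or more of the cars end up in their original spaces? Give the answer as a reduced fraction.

Favorable outcomes: Σ_{i≥4} C(9,i)·!(9-i) = 126·44 + 126·9 + 84·2 + 36·1 + 9·0 + 1·1 = 6883.
Total outcomes: 9! = 362880.
Probability = 6883/362880 = 6883/362880.

6883/362880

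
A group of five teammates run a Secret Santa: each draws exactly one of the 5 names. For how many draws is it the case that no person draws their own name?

The subfactorial !5 = [5!/e] (nearest integer).
5! = 120, and 120/e ≈ 44.15, so !5 = 44.

44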